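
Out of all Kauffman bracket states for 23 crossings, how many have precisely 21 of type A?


We choose which 21 of 23 crossings get A-smoothings.
C(23, 21) = 23! / (21! * 2!)
= 253

253


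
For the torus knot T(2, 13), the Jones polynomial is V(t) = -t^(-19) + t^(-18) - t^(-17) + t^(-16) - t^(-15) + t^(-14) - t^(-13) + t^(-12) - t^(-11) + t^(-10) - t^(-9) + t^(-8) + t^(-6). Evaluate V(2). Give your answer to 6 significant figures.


Substituting t = 2 into V(t) = -t^(-19) + t^(-18) - t^(-17) + t^(-16) - t^(-15) + t^(-14) - t^(-13) + t^(-12) - t^(-11) + t^(-10) - t^(-9) + t^(-8) + t^(-6):
  (-)t^(-19) = -1.90735e-06
  (+)t^(-18) = 3.8147e-06
  (-)t^(-17) = -7.62939e-06
  (+)t^(-16) = 1.52588e-05
  (-)t^(-15) = -3.05176e-05
  (+)t^(-14) = 6.10352e-05
  (-)t^(-13) = -0.00012207
  (+)t^(-12) = 0.000244141
  (-)t^(-11) = -0.000488281
  (+)t^(-10) = 0.000976562
  (-)t^(-9) = -0.00195312
  (+)t^(-8) = 0.00390625
  (+)t^(-6) = 0.015625
Sum = (-1.90735e-06) + (3.8147e-06) + (-7.62939e-06) + (1.52588e-05) + (-3.05176e-05) + (6.10352e-05) + (-0.00012207) + (0.000244141) + (-0.000488281) + (0.000976562) + (-0.00195312) + (0.00390625) + (0.015625)
= 0.01822853088
Rounded to 6 significant figures: 0.0182285

0.0182285


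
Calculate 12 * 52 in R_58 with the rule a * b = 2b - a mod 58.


12 * 52 = 2*52 - 12 mod 58
= 104 - 12 mod 58
= 92 mod 58 = 34

34


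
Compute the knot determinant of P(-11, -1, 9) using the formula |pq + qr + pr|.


Step 1: Compute pq + qr + pr.
pq = (-11)*(-1) = 11
qr = (-1)*9 = -9
pr = (-11)*9 = -99
pq + qr + pr = 11 + (-9) + (-99) = -97
Step 2: Take absolute value.
det(P(-11,-1,9)) = |-97| = 97

97


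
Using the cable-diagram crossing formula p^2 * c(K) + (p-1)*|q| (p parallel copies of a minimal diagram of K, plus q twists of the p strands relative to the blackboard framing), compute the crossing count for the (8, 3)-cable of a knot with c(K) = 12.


Step 1: Each of the c(K) crossings of the companion diagram becomes p*p = p^2 crossings among the p parallel strands, and each of the |q| twists s_1 s_2 ... s_(p-1) adds (p-1) crossings.
  Crossings = p^2 * c(K) + (p-1)*|q|
Step 2: = 8^2 * 12 + (8-1)*3
Step 3: = 64*12 + 7*3
Step 4: = 768 + 21 = 789

789


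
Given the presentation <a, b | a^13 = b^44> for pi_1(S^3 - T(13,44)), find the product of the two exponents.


The relation is a^13 = b^44.
Product of exponents = 13 * 44
= 572

572


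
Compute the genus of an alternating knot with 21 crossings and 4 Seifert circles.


For alternating knots, g = (c - s + 1)/2.
= (21 - 4 + 1)/2
= 18/2 = 9

9


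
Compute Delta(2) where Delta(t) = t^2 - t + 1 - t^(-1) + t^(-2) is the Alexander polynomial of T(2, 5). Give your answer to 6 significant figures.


Substituting t = 2 into Delta(t) = t^2 - t + 1 - t^(-1) + t^(-2):
Term values: (4) + (-2) + (1) + (-0.5) + (0.25)
Sum = 2.75
Rounded to 6 significant figures: 2.75

2.75


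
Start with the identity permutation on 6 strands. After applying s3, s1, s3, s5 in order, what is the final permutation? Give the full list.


Starting with identity [1, 2, 3, 4, 5, 6].
Apply generators in sequence:
  After s3: [1, 2, 4, 3, 5, 6]
  After s1: [2, 1, 4, 3, 5, 6]
  After s3: [2, 1, 3, 4, 5, 6]
  After s5: [2, 1, 3, 4, 6, 5]
Final permutation: [2, 1, 3, 4, 6, 5]

[2, 1, 3, 4, 6, 5]


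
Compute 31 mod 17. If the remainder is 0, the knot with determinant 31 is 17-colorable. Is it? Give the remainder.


Step 1: A knot is p-colorable if and only if p divides its determinant.
Step 2: Compute 31 mod 17.
31 = 1 * 17 + 14
Step 3: 31 mod 17 = 14
Step 4: The knot is 17-colorable: no

14


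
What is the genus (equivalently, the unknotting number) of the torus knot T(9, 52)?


For a torus knot T(p,q), both the unknotting number and genus equal (p-1)(q-1)/2.
= (9-1)(52-1)/2
= 8*51/2
= 408/2 = 204

204


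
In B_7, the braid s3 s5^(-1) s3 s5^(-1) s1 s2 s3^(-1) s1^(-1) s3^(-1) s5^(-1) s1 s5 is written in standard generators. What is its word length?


The word length counts the number of generators (including inverses).
Listing each generator: s3, s5^(-1), s3, s5^(-1), s1, s2, s3^(-1), s1^(-1), s3^(-1), s5^(-1), s1, s5
There are 12 generators in this braid word.

12


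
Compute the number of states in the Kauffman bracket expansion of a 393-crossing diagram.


Each crossing contributes 2 choices (A-smoothing or B-smoothing).
Total states = 2^393 = 20173827172553973356686868531273530268200826506478308693989526222973809547006571833044104322501076808092993531037089792

20173827172553973356686868531273530268200826506478308693989526222973809547006571833044104322501076808092993531037089792


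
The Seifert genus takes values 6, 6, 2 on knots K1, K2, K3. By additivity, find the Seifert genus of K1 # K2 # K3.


The Seifert genus is additive under connected sum.
Seifert genus(K1 # K2 # K3) = (6) + (6) + (2)
= 14

14


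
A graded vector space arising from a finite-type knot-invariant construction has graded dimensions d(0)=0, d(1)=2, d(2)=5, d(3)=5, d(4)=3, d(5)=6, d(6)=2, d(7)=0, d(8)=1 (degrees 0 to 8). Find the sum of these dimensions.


Total dimension = d(0) + d(1) + ... + d(8)
= 0 + 2 + 5 + 5 + 3 + 6 + 2 + 0 + 1
= 24

24


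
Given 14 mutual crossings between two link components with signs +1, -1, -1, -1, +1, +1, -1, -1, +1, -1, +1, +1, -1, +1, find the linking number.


Step 1: Count positive crossings: 7
Step 2: Count negative crossings: 7
Step 3: Sum of signs = 7 - 7 = 0
Step 4: Linking number = sum/2 = 0/2 = 0

0


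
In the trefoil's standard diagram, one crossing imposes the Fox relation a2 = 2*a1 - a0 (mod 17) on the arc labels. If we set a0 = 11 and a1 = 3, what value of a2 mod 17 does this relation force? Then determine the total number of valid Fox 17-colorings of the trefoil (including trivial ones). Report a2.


Step 1: Apply the given crossing relation 2*a1 - a0 - a2 = 0 (mod 17).
  a2 = 2*a1 - a0 mod 17
  a2 = 2*3 - 11 mod 17
  a2 = 6 - 11 mod 17
  a2 = -5 mod 17 = 12
Step 2: The trefoil has determinant 3.
  Number of Fox p-colorings (p prime) is p^2 if p = 3, else p.
  Since 17 does not divide 3, only trivial (constant) colorings exist.
  (So the trial a0 = 11, a1 = 3 with a0 != a1 does NOT extend to a valid coloring of the whole trefoil: the other two crossing relations require 3*(a1 - a0) = 0 (mod 17), which fails.)
  Total colorings = 17
Step 3: a2 = 12, total Fox 17-colorings = 17

12


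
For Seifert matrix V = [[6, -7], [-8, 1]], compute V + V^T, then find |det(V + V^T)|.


Step 1: Form V + V^T where V = [[6, -7], [-8, 1]]
  V^T = [[6, -8], [-7, 1]]
  V + V^T = [[12, -15], [-15, 2]]
Step 2: det(V + V^T) = 12*2 - (-15)*(-15)
  = 24 - 225 = -201
Step 3: Knot determinant = |det(V + V^T)| = |-201| = 201

201


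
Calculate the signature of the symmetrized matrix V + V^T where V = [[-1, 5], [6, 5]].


Step 1: V + V^T = [[-2, 11], [11, 10]]
Step 2: trace = 8, det = -141
Step 3: Discriminant = 8^2 - 4*(-141) = 628
Step 4: Eigenvalues: 16.53, -8.52996
Step 5: Signature = (# positive eigenvalues) - (# negative eigenvalues) = 0

0


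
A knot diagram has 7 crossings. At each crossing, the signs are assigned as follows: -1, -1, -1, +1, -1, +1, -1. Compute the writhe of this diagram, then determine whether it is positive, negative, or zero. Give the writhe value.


Step 1: Count positive crossings (+1).
Positive crossings: 2
Step 2: Count negative crossings (-1).
Negative crossings: 5
Step 3: Writhe = (positive) - (negative)
w = 2 - 5 = -3
Step 4: |w| = 3, and w is negative

-3


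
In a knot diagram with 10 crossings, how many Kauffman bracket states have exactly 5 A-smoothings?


We choose which 5 of 10 crossings get A-smoothings.
C(10, 5) = 10! / (5! * 5!)
= 252

252


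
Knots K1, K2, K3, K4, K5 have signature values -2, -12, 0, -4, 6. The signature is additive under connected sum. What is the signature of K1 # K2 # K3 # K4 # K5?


The signature is additive under connected sum.
signature(K1 # K2 # K3 # K4 # K5) = (-2) + (-12) + (0) + (-4) + (6)
= -12

-12


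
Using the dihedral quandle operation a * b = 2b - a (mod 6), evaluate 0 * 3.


0 * 3 = 2*3 - 0 mod 6
= 6 - 0 mod 6
= 6 mod 6 = 0

0


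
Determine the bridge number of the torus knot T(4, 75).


The bridge number of T(p,q) is min(p,q).
min(4, 75) = 4

4


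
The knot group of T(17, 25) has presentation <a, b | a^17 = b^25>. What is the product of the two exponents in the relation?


The relation is a^17 = b^25.
Product of exponents = 17 * 25
= 425

425


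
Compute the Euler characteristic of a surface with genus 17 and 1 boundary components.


chi = 2 - 2g - b
= 2 - 2*17 - 1
= 2 - 34 - 1 = -33

-33


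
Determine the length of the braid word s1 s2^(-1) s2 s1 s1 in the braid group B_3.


The word length counts the number of generators (including inverses).
Listing each generator: s1, s2^(-1), s2, s1, s1
There are 5 generators in this braid word.

5


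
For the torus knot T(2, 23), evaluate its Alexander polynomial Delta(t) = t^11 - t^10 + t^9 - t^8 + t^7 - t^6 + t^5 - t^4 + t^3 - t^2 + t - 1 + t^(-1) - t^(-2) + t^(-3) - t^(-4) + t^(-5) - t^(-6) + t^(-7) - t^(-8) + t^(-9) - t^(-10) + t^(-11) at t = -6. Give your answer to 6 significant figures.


Substituting t = -6 into Delta(t) = t^11 - t^10 + t^9 - t^8 + t^7 - t^6 + t^5 - t^4 + t^3 - t^2 + t - 1 + t^(-1) - t^(-2) + t^(-3) - t^(-4) + t^(-5) - t^(-6) + t^(-7) - t^(-8) + t^(-9) - t^(-10) + t^(-11):
Term values: (-362797056) + (-60466176) + (-10077696) + (-1679616) + (-279936) + (-46656) + (-7776) + (-1296) + (-216) + (-36) + (-6) + (-1) + (-0.166667) + (-0.0277778) + (-0.00462963) + (-0.000771605) + (-0.000128601) + (-2.14335e-05) + (-3.57225e-06) + (-5.95374e-07) + (-9.9229e-08) + (-1.65382e-08) + (-2.75636e-09)
Sum = -435356467.2
Rounded to 6 significant figures: -4.35356e+08

-4.35356e+08


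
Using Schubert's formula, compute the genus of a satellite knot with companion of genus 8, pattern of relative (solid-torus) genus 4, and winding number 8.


Schubert: g(satellite) = g_rel(pattern) + |winding| * g(companion),
where g_rel(pattern) is the genus of the pattern relative to the solid torus.
= 4 + 8 * 8
= 4 + 64 = 68

68


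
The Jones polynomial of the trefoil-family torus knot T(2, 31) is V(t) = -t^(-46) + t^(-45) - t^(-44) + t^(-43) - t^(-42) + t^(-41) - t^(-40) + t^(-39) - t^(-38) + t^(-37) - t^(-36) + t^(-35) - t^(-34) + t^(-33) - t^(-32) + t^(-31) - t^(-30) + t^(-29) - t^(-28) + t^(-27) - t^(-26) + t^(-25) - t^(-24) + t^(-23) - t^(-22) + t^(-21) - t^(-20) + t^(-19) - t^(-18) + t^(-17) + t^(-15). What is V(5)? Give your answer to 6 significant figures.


Substituting t = 5 into V(t) = -t^(-46) + t^(-45) - t^(-44) + t^(-43) - t^(-42) + t^(-41) - t^(-40) + t^(-39) - t^(-38) + t^(-37) - t^(-36) + t^(-35) - t^(-34) + t^(-33) - t^(-32) + t^(-31) - t^(-30) + t^(-29) - t^(-28) + t^(-27) - t^(-26) + t^(-25) - t^(-24) + t^(-23) - t^(-22) + t^(-21) - t^(-20) + t^(-19) - t^(-18) + t^(-17) + t^(-15):
  (-)t^(-46) = -7.03687e-33
  (+)t^(-45) = 3.51844e-32
  (-)t^(-44) = -1.75922e-31
  (+)t^(-43) = 8.79609e-31
  (-)t^(-42) = -4.39805e-30
  (+)t^(-41) = 2.19902e-29
  (-)t^(-40) = -1.09951e-28
  (+)t^(-39) = 5.49756e-28
  (-)t^(-38) = -2.74878e-27
  (+)t^(-37) = 1.37439e-26
  (-)t^(-36) = -6.87195e-26
  (+)t^(-35) = 3.43597e-25
  (-)t^(-34) = -1.71799e-24
  (+)t^(-33) = 8.58993e-24
  (-)t^(-32) = -4.29497e-23
  (+)t^(-31) = 2.14748e-22
  (-)t^(-30) = -1.07374e-21
  (+)t^(-29) = 5.36871e-21
  (-)t^(-28) = -2.68435e-20
  (+)t^(-27) = 1.34218e-19
  (-)t^(-26) = -6.71089e-19
  (+)t^(-25) = 3.35544e-18
  (-)t^(-24) = -1.67772e-17
  (+)t^(-23) = 8.38861e-17
  (-)t^(-22) = -4.1943e-16
  (+)t^(-21) = 2.09715e-15
  (-)t^(-20) = -1.04858e-14
  (+)t^(-19) = 5.24288e-14
  (-)t^(-18) = -2.62144e-13
  (+)t^(-17) = 1.31072e-12
  (+)t^(-15) = 3.2768e-11
Sum = (-7.03687e-33) + (3.51844e-32) + (-1.75922e-31) + (8.79609e-31) + (-4.39805e-30) + (2.19902e-29) + (-1.09951e-28) + (5.49756e-28) + (-2.74878e-27) + (1.37439e-26) + (-6.87195e-26) + (3.43597e-25) + (-1.71799e-24) + (8.58993e-24) + (-4.29497e-23) + (2.14748e-22) + (-1.07374e-21) + (5.36871e-21) + (-2.68435e-20) + (1.34218e-19) + (-6.71089e-19) + (3.35544e-18) + (-1.67772e-17) + (8.38861e-17) + (-4.1943e-16) + (2.09715e-15) + (-1.04858e-14) + (5.24288e-14) + (-2.62144e-13) + (1.31072e-12) + (3.2768e-11)
= 3.386026667e-11
Rounded to 6 significant figures: 3.38603e-11

3.38603e-11


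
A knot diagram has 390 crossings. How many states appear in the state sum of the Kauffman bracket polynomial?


Each crossing contributes 2 choices (A-smoothing or B-smoothing).
Total states = 2^390 = 2521728396569246669585858566409191283525103313309788586748690777871726193375821479130513040312634601011624191379636224

2521728396569246669585858566409191283525103313309788586748690777871726193375821479130513040312634601011624191379636224


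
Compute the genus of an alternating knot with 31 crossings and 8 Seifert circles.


For alternating knots, g = (c - s + 1)/2.
= (31 - 8 + 1)/2
= 24/2 = 12

12


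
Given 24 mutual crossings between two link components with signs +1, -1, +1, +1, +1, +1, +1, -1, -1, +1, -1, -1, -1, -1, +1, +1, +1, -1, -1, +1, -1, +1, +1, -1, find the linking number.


Step 1: Count positive crossings: 13
Step 2: Count negative crossings: 11
Step 3: Sum of signs = 13 - 11 = 2
Step 4: Linking number = sum/2 = 2/2 = 1

1


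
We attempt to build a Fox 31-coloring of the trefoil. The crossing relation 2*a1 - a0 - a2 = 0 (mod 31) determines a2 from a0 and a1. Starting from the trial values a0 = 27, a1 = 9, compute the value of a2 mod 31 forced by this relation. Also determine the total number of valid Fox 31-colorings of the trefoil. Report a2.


Step 1: Apply the given crossing relation 2*a1 - a0 - a2 = 0 (mod 31).
  a2 = 2*a1 - a0 mod 31
  a2 = 2*9 - 27 mod 31
  a2 = 18 - 27 mod 31
  a2 = -9 mod 31 = 22
Step 2: The trefoil has determinant 3.
  Number of Fox p-colorings (p prime) is p^2 if p = 3, else p.
  Since 31 does not divide 3, only trivial (constant) colorings exist.
  (So the trial a0 = 27, a1 = 9 with a0 != a1 does NOT extend to a valid coloring of the whole trefoil: the other two crossing relations require 3*(a1 - a0) = 0 (mod 31), which fails.)
  Total colorings = 31
Step 3: a2 = 22, total Fox 31-colorings = 31

22


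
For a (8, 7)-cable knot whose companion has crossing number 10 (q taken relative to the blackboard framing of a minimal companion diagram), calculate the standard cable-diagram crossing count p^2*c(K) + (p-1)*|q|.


Step 1: Each of the c(K) crossings of the companion diagram becomes p*p = p^2 crossings among the p parallel strands, and each of the |q| twists s_1 s_2 ... s_(p-1) adds (p-1) crossings.
  Crossings = p^2 * c(K) + (p-1)*|q|
Step 2: = 8^2 * 10 + (8-1)*7
Step 3: = 64*10 + 7*7
Step 4: = 640 + 49 = 689

689


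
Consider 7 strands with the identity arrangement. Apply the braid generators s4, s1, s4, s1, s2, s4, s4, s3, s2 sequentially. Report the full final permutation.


Starting with identity [1, 2, 3, 4, 5, 6, 7].
Apply generators in sequence:
  After s4: [1, 2, 3, 5, 4, 6, 7]
  After s1: [2, 1, 3, 5, 4, 6, 7]
  After s4: [2, 1, 3, 4, 5, 6, 7]
  After s1: [1, 2, 3, 4, 5, 6, 7]
  After s2: [1, 3, 2, 4, 5, 6, 7]
  After s4: [1, 3, 2, 5, 4, 6, 7]
  After s4: [1, 3, 2, 4, 5, 6, 7]
  After s3: [1, 3, 4, 2, 5, 6, 7]
  After s2: [1, 4, 3, 2, 5, 6, 7]
Final permutation: [1, 4, 3, 2, 5, 6, 7]

[1, 4, 3, 2, 5, 6, 7]


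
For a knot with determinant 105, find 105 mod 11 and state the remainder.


Step 1: A knot is p-colorable if and only if p divides its determinant.
Step 2: Compute 105 mod 11.
105 = 9 * 11 + 6
Step 3: 105 mod 11 = 6
Step 4: The knot is 11-colorable: no

6


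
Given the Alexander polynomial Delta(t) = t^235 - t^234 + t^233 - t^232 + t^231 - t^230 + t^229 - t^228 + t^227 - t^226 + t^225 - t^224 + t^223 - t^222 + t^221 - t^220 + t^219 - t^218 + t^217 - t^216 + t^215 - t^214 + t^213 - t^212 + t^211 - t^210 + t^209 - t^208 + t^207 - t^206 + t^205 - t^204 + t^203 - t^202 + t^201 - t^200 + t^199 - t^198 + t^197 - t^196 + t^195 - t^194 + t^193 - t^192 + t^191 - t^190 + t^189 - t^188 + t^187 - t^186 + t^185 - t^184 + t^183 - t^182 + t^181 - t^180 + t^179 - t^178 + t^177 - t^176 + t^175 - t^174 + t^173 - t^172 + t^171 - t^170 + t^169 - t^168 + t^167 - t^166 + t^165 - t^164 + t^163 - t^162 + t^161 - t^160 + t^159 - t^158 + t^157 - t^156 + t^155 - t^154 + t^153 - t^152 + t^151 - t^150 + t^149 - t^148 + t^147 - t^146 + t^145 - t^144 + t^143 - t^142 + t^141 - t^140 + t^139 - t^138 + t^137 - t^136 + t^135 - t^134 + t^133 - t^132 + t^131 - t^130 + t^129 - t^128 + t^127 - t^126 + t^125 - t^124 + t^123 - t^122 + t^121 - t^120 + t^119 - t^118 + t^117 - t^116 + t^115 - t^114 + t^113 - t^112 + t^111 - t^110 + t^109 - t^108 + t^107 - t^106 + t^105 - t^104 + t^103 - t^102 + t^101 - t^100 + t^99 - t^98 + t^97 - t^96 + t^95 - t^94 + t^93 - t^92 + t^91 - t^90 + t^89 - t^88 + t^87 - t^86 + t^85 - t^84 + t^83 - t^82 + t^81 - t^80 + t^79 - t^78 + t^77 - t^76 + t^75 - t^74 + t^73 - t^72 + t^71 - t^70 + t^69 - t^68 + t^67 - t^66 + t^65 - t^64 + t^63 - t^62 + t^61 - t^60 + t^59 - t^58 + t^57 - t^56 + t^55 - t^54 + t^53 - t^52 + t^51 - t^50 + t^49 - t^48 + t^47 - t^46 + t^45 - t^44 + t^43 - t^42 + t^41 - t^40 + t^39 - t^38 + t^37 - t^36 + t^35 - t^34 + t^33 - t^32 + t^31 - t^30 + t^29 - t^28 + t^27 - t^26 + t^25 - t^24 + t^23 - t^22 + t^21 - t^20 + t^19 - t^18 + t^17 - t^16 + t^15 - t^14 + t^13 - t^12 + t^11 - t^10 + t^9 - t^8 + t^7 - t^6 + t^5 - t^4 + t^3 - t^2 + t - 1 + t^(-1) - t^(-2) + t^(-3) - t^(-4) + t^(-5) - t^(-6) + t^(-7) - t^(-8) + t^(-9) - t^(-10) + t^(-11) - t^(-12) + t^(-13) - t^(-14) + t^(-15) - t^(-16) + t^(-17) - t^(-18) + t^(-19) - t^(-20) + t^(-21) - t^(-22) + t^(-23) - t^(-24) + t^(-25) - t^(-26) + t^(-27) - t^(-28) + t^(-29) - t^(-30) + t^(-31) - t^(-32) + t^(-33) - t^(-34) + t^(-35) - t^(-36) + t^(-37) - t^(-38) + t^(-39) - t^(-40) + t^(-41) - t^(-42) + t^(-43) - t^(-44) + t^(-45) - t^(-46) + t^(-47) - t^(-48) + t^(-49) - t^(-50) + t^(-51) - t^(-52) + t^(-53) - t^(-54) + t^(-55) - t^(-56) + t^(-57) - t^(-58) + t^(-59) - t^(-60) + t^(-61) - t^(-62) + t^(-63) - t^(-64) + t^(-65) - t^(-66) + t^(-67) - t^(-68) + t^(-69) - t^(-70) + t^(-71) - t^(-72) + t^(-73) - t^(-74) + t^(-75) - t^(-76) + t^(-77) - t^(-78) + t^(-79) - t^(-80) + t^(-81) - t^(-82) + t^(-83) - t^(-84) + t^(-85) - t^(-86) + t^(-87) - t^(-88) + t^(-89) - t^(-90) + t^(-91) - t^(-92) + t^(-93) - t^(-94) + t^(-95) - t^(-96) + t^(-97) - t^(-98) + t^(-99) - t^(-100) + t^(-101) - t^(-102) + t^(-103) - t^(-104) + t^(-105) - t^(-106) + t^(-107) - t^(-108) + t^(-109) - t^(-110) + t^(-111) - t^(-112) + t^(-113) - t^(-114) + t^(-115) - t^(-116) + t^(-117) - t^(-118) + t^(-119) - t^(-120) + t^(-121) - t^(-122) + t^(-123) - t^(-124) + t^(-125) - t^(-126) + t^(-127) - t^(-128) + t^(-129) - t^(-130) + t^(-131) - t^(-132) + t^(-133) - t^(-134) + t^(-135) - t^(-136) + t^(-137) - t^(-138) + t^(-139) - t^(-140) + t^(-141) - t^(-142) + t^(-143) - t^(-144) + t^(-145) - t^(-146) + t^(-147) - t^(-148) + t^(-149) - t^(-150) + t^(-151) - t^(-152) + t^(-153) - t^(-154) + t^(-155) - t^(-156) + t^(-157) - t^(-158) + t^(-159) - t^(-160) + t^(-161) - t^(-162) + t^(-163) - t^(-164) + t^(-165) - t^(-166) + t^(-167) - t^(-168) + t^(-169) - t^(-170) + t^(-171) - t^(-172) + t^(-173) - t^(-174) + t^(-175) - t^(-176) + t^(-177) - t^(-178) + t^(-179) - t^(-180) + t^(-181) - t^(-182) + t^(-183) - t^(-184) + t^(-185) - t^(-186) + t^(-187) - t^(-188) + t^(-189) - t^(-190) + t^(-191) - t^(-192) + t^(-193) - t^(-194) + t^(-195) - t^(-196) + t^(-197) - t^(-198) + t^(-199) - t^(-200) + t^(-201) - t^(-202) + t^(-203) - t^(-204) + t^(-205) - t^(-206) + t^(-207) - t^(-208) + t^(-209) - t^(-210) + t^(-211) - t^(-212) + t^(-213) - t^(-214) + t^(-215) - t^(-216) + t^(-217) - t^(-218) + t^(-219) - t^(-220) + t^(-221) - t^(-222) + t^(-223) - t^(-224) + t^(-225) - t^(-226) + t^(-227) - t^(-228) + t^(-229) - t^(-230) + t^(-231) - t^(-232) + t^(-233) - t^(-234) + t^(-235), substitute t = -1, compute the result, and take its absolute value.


Step 1: The polynomial has 471 terms with alternating signs, exponents from 235 down to -235.
Step 2: Substitute t = -1. The i-th term has coefficient (-1)^i and exponent (m-i),
  so its value is (-1)^i * (-1)^(m-i) = (-1)^m = -1 for every i.
Step 3: All 471 terms equal -1, so Delta(-1) = 471 * (-1) = -471
Step 4: |Delta(-1)| = 471

471


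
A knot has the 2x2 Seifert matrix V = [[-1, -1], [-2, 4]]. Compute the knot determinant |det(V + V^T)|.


Step 1: Form V + V^T where V = [[-1, -1], [-2, 4]]
  V^T = [[-1, -2], [-1, 4]]
  V + V^T = [[-2, -3], [-3, 8]]
Step 2: det(V + V^T) = (-2)*8 - (-3)*(-3)
  = -16 - 9 = -25
Step 3: Knot determinant = |det(V + V^T)| = |-25| = 25

25


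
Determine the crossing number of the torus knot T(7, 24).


For a torus knot T(p, q) with gcd(p,q)=1,
the crossing number is min(p*(q-1), q*(p-1)).
p*(q-1) = 7*23 = 161
q*(p-1) = 24*6 = 144
min(161, 144) = 144

144


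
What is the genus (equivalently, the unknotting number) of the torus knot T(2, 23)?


For a torus knot T(p,q), both the unknotting number and genus equal (p-1)(q-1)/2.
= (2-1)(23-1)/2
= 1*22/2
= 22/2 = 11

11


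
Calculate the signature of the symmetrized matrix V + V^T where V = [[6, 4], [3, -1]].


Step 1: V + V^T = [[12, 7], [7, -2]]
Step 2: trace = 10, det = -73
Step 3: Discriminant = 10^2 - 4*(-73) = 392
Step 4: Eigenvalues: 14.8995, -4.89949
Step 5: Signature = (# positive eigenvalues) - (# negative eigenvalues) = 0

0


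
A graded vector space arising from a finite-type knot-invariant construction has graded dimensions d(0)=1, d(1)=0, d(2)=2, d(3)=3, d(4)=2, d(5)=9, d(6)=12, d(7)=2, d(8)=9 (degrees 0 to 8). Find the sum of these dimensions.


Total dimension = d(0) + d(1) + ... + d(8)
= 1 + 0 + 2 + 3 + 2 + 9 + 12 + 2 + 9
= 40

40


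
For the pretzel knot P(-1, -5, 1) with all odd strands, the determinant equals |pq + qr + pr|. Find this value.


Step 1: Compute pq + qr + pr.
pq = (-1)*(-5) = 5
qr = (-5)*1 = -5
pr = (-1)*1 = -1
pq + qr + pr = 5 + (-5) + (-1) = -1
Step 2: Take absolute value.
det(P(-1,-5,1)) = |-1| = 1

1


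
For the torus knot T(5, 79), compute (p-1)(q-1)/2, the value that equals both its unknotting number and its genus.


For a torus knot T(p,q), both the unknotting number and genus equal (p-1)(q-1)/2.
= (5-1)(79-1)/2
= 4*78/2
= 312/2 = 156

156


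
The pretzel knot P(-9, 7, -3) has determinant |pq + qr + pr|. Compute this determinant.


Step 1: Compute pq + qr + pr.
pq = (-9)*7 = -63
qr = 7*(-3) = -21
pr = (-9)*(-3) = 27
pq + qr + pr = -63 + (-21) + 27 = -57
Step 2: Take absolute value.
det(P(-9,7,-3)) = |-57| = 57

57


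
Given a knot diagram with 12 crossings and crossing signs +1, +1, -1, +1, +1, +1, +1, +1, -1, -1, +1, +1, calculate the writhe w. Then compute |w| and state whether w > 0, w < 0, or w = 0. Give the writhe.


Step 1: Count positive crossings (+1).
Positive crossings: 9
Step 2: Count negative crossings (-1).
Negative crossings: 3
Step 3: Writhe = (positive) - (negative)
w = 9 - 3 = 6
Step 4: |w| = 6, and w is positive

6


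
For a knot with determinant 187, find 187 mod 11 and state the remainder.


Step 1: A knot is p-colorable if and only if p divides its determinant.
Step 2: Compute 187 mod 11.
187 = 17 * 11 + 0
Step 3: 187 mod 11 = 0
Step 4: The knot is 11-colorable: yes

0


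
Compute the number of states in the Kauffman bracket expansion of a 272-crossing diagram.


Each crossing contributes 2 choices (A-smoothing or B-smoothing).
Total states = 2^272 = 7588550360256754183279148073529370729071901715047420004889892225542594864082845696

7588550360256754183279148073529370729071901715047420004889892225542594864082845696


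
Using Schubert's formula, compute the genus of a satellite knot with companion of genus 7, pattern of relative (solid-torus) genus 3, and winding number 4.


Schubert: g(satellite) = g_rel(pattern) + |winding| * g(companion),
where g_rel(pattern) is the genus of the pattern relative to the solid torus.
= 3 + 4 * 7
= 3 + 28 = 31

31


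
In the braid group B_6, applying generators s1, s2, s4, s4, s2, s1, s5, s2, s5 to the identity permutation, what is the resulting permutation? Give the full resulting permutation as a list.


Starting with identity [1, 2, 3, 4, 5, 6].
Apply generators in sequence:
  After s1: [2, 1, 3, 4, 5, 6]
  After s2: [2, 3, 1, 4, 5, 6]
  After s4: [2, 3, 1, 5, 4, 6]
  After s4: [2, 3, 1, 4, 5, 6]
  After s2: [2, 1, 3, 4, 5, 6]
  After s1: [1, 2, 3, 4, 5, 6]
  After s5: [1, 2, 3, 4, 6, 5]
  After s2: [1, 3, 2, 4, 6, 5]
  After s5: [1, 3, 2, 4, 5, 6]
Final permutation: [1, 3, 2, 4, 5, 6]

[1, 3, 2, 4, 5, 6]


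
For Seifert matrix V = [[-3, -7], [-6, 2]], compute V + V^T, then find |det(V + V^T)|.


Step 1: Form V + V^T where V = [[-3, -7], [-6, 2]]
  V^T = [[-3, -6], [-7, 2]]
  V + V^T = [[-6, -13], [-13, 4]]
Step 2: det(V + V^T) = (-6)*4 - (-13)*(-13)
  = -24 - 169 = -193
Step 3: Knot determinant = |det(V + V^T)| = |-193| = 193

193


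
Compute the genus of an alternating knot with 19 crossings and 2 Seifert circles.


For alternating knots, g = (c - s + 1)/2.
= (19 - 2 + 1)/2
= 18/2 = 9

9


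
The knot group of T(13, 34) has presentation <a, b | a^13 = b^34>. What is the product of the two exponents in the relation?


The relation is a^13 = b^34.
Product of exponents = 13 * 34
= 442

442


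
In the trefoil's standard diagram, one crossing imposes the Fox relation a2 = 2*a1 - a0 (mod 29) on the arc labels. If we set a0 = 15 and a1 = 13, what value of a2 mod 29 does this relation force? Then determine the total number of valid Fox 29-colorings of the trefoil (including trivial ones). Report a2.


Step 1: Apply the given crossing relation 2*a1 - a0 - a2 = 0 (mod 29).
  a2 = 2*a1 - a0 mod 29
  a2 = 2*13 - 15 mod 29
  a2 = 26 - 15 mod 29
  a2 = 11 mod 29 = 11
Step 2: The trefoil has determinant 3.
  Number of Fox p-colorings (p prime) is p^2 if p = 3, else p.
  Since 29 does not divide 3, only trivial (constant) colorings exist.
  (So the trial a0 = 15, a1 = 13 with a0 != a1 does NOT extend to a valid coloring of the whole trefoil: the other two crossing relations require 3*(a1 - a0) = 0 (mod 29), which fails.)
  Total colorings = 29
Step 3: a2 = 11, total Fox 29-colorings = 29

11


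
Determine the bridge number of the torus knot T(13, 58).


The bridge number of T(p,q) is min(p,q).
min(13, 58) = 13

13


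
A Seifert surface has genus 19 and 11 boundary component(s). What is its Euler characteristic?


chi = 2 - 2g - b
= 2 - 2*19 - 11
= 2 - 38 - 11 = -47

-47


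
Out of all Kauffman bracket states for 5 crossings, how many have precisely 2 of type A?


We choose which 2 of 5 crossings get A-smoothings.
C(5, 2) = 5! / (2! * 3!)
= 10

10


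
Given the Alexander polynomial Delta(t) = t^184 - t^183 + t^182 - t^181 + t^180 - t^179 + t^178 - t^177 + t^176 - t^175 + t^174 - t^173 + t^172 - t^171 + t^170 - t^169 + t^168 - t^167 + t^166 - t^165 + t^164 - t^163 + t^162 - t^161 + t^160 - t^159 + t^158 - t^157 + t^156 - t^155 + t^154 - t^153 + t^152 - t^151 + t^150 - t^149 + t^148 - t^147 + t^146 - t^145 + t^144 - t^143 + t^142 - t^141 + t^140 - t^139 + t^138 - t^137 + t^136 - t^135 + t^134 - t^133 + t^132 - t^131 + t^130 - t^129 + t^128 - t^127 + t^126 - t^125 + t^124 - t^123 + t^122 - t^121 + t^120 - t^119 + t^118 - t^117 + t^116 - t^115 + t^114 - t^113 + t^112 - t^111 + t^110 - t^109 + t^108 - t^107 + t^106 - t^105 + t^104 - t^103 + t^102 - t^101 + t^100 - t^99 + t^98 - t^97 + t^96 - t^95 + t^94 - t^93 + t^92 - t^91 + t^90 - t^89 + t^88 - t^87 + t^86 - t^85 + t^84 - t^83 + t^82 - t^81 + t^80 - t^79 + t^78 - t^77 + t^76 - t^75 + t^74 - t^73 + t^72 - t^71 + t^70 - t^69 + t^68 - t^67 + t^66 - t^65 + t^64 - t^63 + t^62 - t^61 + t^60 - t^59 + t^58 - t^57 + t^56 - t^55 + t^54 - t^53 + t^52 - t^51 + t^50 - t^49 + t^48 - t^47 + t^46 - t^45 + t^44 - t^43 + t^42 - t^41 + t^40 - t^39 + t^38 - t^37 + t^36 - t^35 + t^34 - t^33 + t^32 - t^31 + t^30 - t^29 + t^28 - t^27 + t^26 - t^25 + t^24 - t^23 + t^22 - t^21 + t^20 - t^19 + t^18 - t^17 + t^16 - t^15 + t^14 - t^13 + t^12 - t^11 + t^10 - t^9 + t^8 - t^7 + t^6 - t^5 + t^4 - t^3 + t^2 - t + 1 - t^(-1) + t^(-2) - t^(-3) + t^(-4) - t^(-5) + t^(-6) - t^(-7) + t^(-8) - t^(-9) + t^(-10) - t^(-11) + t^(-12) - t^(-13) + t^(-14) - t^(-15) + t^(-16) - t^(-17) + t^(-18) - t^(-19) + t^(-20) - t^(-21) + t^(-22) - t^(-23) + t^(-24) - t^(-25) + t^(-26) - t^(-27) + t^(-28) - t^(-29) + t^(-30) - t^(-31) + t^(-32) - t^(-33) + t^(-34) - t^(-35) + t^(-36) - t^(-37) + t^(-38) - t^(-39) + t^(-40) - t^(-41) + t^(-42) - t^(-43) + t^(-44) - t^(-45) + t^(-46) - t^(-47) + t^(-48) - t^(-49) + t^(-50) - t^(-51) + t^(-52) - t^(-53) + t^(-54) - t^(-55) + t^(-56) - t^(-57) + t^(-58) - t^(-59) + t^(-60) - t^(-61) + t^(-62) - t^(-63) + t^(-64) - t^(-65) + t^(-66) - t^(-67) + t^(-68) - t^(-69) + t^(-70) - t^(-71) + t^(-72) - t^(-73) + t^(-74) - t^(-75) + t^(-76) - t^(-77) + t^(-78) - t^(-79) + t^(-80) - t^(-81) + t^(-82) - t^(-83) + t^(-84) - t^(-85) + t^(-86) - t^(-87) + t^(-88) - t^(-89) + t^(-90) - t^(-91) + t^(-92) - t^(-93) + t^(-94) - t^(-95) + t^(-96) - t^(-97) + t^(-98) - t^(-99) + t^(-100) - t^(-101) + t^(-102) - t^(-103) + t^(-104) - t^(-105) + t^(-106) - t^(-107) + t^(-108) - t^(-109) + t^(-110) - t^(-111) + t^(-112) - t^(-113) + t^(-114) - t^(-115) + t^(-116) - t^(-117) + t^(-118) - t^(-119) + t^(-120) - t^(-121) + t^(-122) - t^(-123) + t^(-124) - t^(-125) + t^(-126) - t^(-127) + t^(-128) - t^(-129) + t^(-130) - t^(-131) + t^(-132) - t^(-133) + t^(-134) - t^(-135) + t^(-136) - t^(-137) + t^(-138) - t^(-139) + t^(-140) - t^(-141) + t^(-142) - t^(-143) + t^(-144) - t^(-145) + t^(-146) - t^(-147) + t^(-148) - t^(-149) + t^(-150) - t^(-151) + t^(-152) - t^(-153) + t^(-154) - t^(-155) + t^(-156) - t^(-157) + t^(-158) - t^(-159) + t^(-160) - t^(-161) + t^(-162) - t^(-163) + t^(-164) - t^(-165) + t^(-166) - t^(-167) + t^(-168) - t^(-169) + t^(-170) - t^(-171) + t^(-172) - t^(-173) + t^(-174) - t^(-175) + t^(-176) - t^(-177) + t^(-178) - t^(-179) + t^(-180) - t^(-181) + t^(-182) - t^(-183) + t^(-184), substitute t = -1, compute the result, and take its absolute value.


Step 1: The polynomial has 369 terms with alternating signs, exponents from 184 down to -184.
Step 2: Substitute t = -1. The i-th term has coefficient (-1)^i and exponent (m-i),
  so its value is (-1)^i * (-1)^(m-i) = (-1)^m = 1 for every i.
Step 3: All 369 terms equal 1, so Delta(-1) = 369 * (1) = 369
Step 4: |Delta(-1)| = 369

369


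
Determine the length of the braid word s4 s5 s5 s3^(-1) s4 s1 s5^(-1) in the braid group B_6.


The word length counts the number of generators (including inverses).
Listing each generator: s4, s5, s5, s3^(-1), s4, s1, s5^(-1)
There are 7 generators in this braid word.

7


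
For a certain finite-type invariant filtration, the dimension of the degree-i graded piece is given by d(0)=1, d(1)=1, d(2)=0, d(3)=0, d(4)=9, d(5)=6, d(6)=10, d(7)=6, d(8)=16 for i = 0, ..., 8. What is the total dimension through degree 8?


Total dimension = d(0) + d(1) + ... + d(8)
= 1 + 1 + 0 + 0 + 9 + 6 + 10 + 6 + 16
= 49

49


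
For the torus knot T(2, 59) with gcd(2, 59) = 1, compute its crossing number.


For a torus knot T(p, q) with gcd(p,q)=1,
the crossing number is min(p*(q-1), q*(p-1)).
p*(q-1) = 2*58 = 116
q*(p-1) = 59*1 = 59
min(116, 59) = 59

59


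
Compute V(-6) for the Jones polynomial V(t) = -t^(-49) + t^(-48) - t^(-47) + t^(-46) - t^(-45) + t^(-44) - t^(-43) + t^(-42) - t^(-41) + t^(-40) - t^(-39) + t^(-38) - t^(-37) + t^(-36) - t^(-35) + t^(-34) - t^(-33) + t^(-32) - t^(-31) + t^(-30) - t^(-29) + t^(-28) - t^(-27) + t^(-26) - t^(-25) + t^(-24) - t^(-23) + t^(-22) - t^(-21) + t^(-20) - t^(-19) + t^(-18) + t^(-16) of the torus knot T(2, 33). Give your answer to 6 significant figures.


Substituting t = -6 into V(t) = -t^(-49) + t^(-48) - t^(-47) + t^(-46) - t^(-45) + t^(-44) - t^(-43) + t^(-42) - t^(-41) + t^(-40) - t^(-39) + t^(-38) - t^(-37) + t^(-36) - t^(-35) + t^(-34) - t^(-33) + t^(-32) - t^(-31) + t^(-30) - t^(-29) + t^(-28) - t^(-27) + t^(-26) - t^(-25) + t^(-24) - t^(-23) + t^(-22) - t^(-21) + t^(-20) - t^(-19) + t^(-18) + t^(-16):
  (-)t^(-49) = 7.42316e-39
  (+)t^(-48) = 4.4539e-38
  (-)t^(-47) = 2.67234e-37
  (+)t^(-46) = 1.6034e-36
  (-)t^(-45) = 9.62041e-36
  (+)t^(-44) = 5.77225e-35
  (-)t^(-43) = 3.46335e-34
  (+)t^(-42) = 2.07801e-33
  (-)t^(-41) = 1.24681e-32
  (+)t^(-40) = 7.48083e-32
  (-)t^(-39) = 4.4885e-31
  (+)t^(-38) = 2.6931e-30
  (-)t^(-37) = 1.61586e-29
  (+)t^(-36) = 9.69516e-29
  (-)t^(-35) = 5.8171e-28
  (+)t^(-34) = 3.49026e-27
  (-)t^(-33) = 2.09415e-26
  (+)t^(-32) = 1.25649e-25
  (-)t^(-31) = 7.53896e-25
  (+)t^(-30) = 4.52337e-24
  (-)t^(-29) = 2.71402e-23
  (+)t^(-28) = 1.62841e-22
  (-)t^(-27) = 9.77049e-22
  (+)t^(-26) = 5.86229e-21
  (-)t^(-25) = 3.51738e-20
  (+)t^(-24) = 2.11043e-19
  (-)t^(-23) = 1.26626e-18
  (+)t^(-22) = 7.59753e-18
  (-)t^(-21) = 4.55852e-17
  (+)t^(-20) = 2.73511e-16
  (-)t^(-19) = 1.64107e-15
  (+)t^(-18) = 9.8464e-15
  (+)t^(-16) = 3.5447e-13
Sum = (7.42316e-39) + (4.4539e-38) + (2.67234e-37) + (1.6034e-36) + (9.62041e-36) + (5.77225e-35) + (3.46335e-34) + (2.07801e-33) + (1.24681e-32) + (7.48083e-32) + (4.4885e-31) + (2.6931e-30) + (1.61586e-29) + (9.69516e-29) + (5.8171e-28) + (3.49026e-27) + (2.09415e-26) + (1.25649e-25) + (7.53896e-25) + (4.52337e-24) + (2.71402e-23) + (1.62841e-22) + (9.77049e-22) + (5.86229e-21) + (3.51738e-20) + (2.11043e-19) + (1.26626e-18) + (7.59753e-18) + (4.55852e-17) + (2.73511e-16) + (1.64107e-15) + (9.8464e-15) + (3.5447e-13)
= 3.662860956e-13
Rounded to 6 significant figures: 3.66286e-13

3.66286e-13


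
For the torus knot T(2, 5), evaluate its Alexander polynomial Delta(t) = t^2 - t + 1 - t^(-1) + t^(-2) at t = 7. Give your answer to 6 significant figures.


Substituting t = 7 into Delta(t) = t^2 - t + 1 - t^(-1) + t^(-2):
Term values: (49) + (-7) + (1) + (-0.142857) + (0.0204082)
Sum = 42.87755102
Rounded to 6 significant figures: 42.8776

42.8776


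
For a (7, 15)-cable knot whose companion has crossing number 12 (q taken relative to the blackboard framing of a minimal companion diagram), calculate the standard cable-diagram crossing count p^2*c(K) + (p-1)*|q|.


Step 1: Each of the c(K) crossings of the companion diagram becomes p*p = p^2 crossings among the p parallel strands, and each of the |q| twists s_1 s_2 ... s_(p-1) adds (p-1) crossings.
  Crossings = p^2 * c(K) + (p-1)*|q|
Step 2: = 7^2 * 12 + (7-1)*15
Step 3: = 49*12 + 6*15
Step 4: = 588 + 90 = 678

678


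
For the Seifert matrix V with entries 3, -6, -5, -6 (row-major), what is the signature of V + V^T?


Step 1: V + V^T = [[6, -11], [-11, -12]]
Step 2: trace = -6, det = -193
Step 3: Discriminant = (-6)^2 - 4*(-193) = 808
Step 4: Eigenvalues: 11.2127, -17.2127
Step 5: Signature = (# positive eigenvalues) - (# negative eigenvalues) = 0

0


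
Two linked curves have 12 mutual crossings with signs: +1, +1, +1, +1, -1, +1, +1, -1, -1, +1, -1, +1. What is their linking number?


Step 1: Count positive crossings: 8
Step 2: Count negative crossings: 4
Step 3: Sum of signs = 8 - 4 = 4
Step 4: Linking number = sum/2 = 4/2 = 2

2


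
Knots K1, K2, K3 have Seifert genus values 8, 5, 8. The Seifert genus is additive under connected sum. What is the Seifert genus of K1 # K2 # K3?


The Seifert genus is additive under connected sum.
Seifert genus(K1 # K2 # K3) = (8) + (5) + (8)
= 21

21


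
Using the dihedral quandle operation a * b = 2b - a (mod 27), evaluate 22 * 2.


22 * 2 = 2*2 - 22 mod 27
= 4 - 22 mod 27
= -18 mod 27 = 9

9


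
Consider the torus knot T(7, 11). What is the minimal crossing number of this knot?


For a torus knot T(p, q) with gcd(p,q)=1,
the crossing number is min(p*(q-1), q*(p-1)).
p*(q-1) = 7*10 = 70
q*(p-1) = 11*6 = 66
min(70, 66) = 66

66


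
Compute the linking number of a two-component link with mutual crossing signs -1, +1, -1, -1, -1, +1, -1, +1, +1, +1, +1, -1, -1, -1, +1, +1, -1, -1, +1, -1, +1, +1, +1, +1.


Step 1: Count positive crossings: 13
Step 2: Count negative crossings: 11
Step 3: Sum of signs = 13 - 11 = 2
Step 4: Linking number = sum/2 = 2/2 = 1

1


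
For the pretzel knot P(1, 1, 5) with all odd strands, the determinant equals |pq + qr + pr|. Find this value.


Step 1: Compute pq + qr + pr.
pq = 1*1 = 1
qr = 1*5 = 5
pr = 1*5 = 5
pq + qr + pr = 1 + 5 + 5 = 11
Step 2: Take absolute value.
det(P(1,1,5)) = |11| = 11

11


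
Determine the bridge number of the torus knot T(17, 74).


The bridge number of T(p,q) is min(p,q).
min(17, 74) = 17

17


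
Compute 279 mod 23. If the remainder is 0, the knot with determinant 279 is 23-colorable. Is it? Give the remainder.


Step 1: A knot is p-colorable if and only if p divides its determinant.
Step 2: Compute 279 mod 23.
279 = 12 * 23 + 3
Step 3: 279 mod 23 = 3
Step 4: The knot is 23-colorable: no

3


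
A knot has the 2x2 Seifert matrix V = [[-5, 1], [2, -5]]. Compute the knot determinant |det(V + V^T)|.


Step 1: Form V + V^T where V = [[-5, 1], [2, -5]]
  V^T = [[-5, 2], [1, -5]]
  V + V^T = [[-10, 3], [3, -10]]
Step 2: det(V + V^T) = (-10)*(-10) - 3*3
  = 100 - 9 = 91
Step 3: Knot determinant = |det(V + V^T)| = |91| = 91

91


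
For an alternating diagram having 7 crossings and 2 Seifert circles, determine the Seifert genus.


For alternating knots, g = (c - s + 1)/2.
= (7 - 2 + 1)/2
= 6/2 = 3

3


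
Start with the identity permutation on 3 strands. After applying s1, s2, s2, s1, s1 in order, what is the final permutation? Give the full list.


Starting with identity [1, 2, 3].
Apply generators in sequence:
  After s1: [2, 1, 3]
  After s2: [2, 3, 1]
  After s2: [2, 1, 3]
  After s1: [1, 2, 3]
  After s1: [2, 1, 3]
Final permutation: [2, 1, 3]

[2, 1, 3]


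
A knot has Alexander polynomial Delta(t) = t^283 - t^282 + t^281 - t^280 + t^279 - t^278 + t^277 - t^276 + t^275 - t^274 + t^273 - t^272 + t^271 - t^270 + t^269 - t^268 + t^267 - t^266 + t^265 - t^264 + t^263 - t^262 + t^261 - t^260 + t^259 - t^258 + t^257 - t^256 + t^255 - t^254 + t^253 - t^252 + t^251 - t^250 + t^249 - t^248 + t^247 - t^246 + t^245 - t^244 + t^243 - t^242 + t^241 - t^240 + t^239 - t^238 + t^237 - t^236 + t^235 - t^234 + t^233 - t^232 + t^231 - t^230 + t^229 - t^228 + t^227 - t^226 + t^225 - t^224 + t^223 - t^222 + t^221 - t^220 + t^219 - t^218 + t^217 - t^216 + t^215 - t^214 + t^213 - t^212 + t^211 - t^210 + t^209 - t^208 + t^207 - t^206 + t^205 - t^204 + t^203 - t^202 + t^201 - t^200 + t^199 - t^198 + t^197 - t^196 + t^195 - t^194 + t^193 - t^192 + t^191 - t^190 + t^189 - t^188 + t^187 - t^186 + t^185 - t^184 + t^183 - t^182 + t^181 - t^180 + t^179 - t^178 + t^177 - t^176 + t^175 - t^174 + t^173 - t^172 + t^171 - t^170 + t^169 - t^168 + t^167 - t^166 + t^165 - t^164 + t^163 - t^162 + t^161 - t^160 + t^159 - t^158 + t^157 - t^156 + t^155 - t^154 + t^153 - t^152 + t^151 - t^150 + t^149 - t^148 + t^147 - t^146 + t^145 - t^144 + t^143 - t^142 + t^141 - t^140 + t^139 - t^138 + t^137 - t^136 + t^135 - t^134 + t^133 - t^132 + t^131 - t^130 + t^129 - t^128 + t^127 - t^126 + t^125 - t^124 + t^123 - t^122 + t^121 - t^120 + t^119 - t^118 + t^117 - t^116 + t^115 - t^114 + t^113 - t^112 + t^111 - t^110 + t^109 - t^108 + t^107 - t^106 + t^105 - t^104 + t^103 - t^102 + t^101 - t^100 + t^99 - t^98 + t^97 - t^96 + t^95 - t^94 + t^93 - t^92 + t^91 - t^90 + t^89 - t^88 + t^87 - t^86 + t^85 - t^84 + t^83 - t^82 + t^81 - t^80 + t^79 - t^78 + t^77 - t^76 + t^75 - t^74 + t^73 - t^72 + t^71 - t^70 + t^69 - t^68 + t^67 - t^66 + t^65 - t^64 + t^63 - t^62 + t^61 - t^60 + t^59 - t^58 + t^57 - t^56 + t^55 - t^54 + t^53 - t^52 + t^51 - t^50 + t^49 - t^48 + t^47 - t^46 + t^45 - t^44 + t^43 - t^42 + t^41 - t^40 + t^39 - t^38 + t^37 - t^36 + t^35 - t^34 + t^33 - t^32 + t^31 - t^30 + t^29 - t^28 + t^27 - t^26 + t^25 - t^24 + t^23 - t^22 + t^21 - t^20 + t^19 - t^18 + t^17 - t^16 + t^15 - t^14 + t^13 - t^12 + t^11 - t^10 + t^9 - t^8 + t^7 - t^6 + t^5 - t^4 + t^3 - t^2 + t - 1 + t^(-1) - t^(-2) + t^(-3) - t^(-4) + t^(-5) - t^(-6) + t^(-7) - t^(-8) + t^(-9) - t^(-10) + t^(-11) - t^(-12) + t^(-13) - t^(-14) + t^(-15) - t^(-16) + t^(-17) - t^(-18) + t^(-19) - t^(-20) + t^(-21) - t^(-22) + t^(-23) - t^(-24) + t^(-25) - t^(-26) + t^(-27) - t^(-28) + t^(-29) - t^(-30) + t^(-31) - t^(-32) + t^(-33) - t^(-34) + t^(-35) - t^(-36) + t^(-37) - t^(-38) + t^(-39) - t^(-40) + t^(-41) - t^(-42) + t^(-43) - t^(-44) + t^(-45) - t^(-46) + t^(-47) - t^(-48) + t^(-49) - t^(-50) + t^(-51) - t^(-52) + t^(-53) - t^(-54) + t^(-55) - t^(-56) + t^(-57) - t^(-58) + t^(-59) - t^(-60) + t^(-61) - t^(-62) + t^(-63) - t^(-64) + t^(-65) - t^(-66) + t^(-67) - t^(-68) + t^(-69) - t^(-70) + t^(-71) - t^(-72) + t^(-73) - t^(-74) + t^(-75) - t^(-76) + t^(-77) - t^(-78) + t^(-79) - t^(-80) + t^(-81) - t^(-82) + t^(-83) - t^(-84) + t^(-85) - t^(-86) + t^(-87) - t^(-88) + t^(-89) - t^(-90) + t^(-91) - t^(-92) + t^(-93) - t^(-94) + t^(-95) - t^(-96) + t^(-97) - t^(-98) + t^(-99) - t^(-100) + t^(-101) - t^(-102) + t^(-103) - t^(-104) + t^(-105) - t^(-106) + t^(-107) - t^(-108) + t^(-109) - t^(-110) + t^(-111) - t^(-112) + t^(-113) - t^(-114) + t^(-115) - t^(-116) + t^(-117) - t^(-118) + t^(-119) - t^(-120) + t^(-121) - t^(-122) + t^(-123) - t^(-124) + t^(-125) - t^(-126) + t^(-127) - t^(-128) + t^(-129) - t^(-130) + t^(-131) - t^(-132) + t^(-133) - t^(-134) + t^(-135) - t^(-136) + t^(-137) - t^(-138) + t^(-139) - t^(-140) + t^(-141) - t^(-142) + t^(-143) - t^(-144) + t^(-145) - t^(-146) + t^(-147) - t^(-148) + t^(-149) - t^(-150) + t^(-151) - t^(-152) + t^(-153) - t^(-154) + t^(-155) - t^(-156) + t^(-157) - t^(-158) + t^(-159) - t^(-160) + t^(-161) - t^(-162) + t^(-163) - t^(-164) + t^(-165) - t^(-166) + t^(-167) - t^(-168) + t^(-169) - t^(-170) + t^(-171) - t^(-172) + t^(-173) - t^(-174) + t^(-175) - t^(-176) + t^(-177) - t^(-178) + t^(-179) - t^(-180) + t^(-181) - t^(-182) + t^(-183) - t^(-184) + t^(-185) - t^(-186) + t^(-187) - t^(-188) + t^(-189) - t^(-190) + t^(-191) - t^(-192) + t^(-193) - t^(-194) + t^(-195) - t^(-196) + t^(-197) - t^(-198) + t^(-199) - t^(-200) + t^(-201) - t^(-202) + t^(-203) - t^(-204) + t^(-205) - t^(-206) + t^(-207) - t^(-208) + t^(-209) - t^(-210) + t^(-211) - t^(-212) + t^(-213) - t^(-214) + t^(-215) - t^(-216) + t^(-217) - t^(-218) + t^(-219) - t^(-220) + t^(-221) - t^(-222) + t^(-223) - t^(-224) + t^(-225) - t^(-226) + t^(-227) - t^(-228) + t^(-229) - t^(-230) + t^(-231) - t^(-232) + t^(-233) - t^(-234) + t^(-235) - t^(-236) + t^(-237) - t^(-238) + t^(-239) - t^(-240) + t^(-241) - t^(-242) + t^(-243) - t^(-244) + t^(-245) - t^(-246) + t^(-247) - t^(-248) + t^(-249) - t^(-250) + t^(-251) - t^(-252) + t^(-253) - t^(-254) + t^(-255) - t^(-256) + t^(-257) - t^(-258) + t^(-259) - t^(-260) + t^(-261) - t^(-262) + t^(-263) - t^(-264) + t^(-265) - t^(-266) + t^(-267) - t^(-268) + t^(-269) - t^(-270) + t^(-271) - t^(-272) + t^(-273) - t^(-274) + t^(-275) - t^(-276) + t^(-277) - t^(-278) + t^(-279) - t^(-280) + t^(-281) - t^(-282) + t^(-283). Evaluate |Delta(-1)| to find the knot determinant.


Step 1: The polynomial has 567 terms with alternating signs, exponents from 283 down to -283.
Step 2: Substitute t = -1. The i-th term has coefficient (-1)^i and exponent (m-i),
  so its value is (-1)^i * (-1)^(m-i) = (-1)^m = -1 for every i.
Step 3: All 567 terms equal -1, so Delta(-1) = 567 * (-1) = -567
Step 4: |Delta(-1)| = 567

567
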